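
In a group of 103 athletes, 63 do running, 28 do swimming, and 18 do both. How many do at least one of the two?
|A∪B| = |A| + |B| - |A∩B| = 63 + 28 - 18 = 73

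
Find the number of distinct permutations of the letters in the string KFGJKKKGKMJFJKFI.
16! / (1! × 3! × 2! × 6! × 3! × 1!) = 403603200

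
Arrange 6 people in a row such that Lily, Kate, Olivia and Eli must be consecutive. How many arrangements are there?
Treat the 4 as one block: (6-4+1)! × 4! = 6 × 24 = 144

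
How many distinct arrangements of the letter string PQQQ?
4! / (1! × 3!) = 4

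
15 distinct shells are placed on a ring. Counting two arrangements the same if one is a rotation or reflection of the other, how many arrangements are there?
(15-1)!/2 = 87178291200/2 = 43589145600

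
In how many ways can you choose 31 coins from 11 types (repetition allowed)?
C(31+11-1, 11-1) = C(41, 10) = 1121099408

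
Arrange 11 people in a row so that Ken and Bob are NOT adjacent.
Total - adjacent = 11! - (11-1)!×2 = 39916800 - 7257600 = 32659200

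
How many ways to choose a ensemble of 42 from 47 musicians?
C(47,42) = 47!/(42!×5!) = 1533939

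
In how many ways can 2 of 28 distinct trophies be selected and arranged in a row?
P(28,2) = 28!/(28-2)! = 756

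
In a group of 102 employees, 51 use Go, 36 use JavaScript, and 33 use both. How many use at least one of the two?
|A∪B| = |A| + |B| - |A∩B| = 51 + 36 - 33 = 54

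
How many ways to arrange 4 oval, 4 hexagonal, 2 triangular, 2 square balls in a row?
12! / (4! × 4! × 2! × 2!) = 207900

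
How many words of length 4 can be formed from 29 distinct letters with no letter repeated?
P(29,4) = 29!/(29-4)! = 570024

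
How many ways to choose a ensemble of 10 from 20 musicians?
C(20,10) = 20!/(10!×10!) = 184756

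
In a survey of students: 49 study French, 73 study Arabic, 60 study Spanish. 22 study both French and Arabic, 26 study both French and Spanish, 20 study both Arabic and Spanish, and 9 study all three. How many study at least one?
|A∪B∪C| = 49+73+60-22-26-20+9 = 123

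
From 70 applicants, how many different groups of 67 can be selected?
C(70,67) = 70!/(67!×3!) = 54740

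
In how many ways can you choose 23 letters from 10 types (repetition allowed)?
C(23+10-1, 10-1) = C(32, 9) = 28048800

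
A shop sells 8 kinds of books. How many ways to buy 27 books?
C(27+8-1, 8-1) = C(34, 7) = 5379616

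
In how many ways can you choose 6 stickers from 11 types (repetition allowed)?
C(6+11-1, 11-1) = C(16, 10) = 8008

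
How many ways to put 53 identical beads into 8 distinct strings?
C(53+8-1, 8-1) = C(60, 7) = 386206920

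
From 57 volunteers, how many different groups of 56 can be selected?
C(57,56) = 57!/(56!×1!) = 57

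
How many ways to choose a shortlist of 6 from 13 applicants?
C(13,6) = 13!/(6!×7!) = 1716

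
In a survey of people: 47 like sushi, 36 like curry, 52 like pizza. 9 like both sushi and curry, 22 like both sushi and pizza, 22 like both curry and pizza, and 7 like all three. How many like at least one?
|A∪B∪C| = 47+36+52-9-22-22+7 = 89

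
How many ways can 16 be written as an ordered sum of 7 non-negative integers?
C(16+7-1, 7-1) = C(22, 6) = 74613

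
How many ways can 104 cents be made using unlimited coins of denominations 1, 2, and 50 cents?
Coefficient of x^104 in 1/(1-x^1) · 1/(1-x^2) · 1/(1-x^50). Case on j = number of 50-cent coins (j = 0..2); remainder r = 104 - 50j is made from {1,2} in ⌊r/2⌋+1 ways. r = 104, 54, 4 → 53 + 28 + 3 = 84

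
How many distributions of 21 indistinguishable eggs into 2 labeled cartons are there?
C(21+2-1, 2-1) = C(22, 1) = 22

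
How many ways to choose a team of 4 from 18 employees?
C(18,4) = 18!/(4!×14!) = 3060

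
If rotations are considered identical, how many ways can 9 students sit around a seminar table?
Circular: fix one position, arrange the rest. (9-1)! = 40320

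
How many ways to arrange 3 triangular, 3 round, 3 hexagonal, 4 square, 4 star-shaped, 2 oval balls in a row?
19! / (3! × 3! × 3! × 4! × 4! × 2!) = 488864376000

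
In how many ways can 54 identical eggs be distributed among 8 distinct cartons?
C(54+8-1, 8-1) = C(61, 7) = 436270780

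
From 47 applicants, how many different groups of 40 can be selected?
C(47,40) = 47!/(40!×7!) = 62891499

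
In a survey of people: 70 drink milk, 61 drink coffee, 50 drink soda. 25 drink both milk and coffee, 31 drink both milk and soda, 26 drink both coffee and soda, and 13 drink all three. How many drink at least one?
|A∪B∪C| = 70+61+50-25-31-26+13 = 112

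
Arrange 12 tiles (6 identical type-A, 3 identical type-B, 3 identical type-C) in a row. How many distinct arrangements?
12! / (6! × 3! × 3!) = 18480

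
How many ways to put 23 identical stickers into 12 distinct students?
C(23+12-1, 12-1) = C(34, 11) = 286097760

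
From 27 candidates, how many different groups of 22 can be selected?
C(27,22) = 27!/(22!×5!) = 80730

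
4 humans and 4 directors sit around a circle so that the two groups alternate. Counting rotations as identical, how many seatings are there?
Fix one of the humans: (4-1)! ways for the remaining humans, × 4! ways for the directors = 6 × 24 = 144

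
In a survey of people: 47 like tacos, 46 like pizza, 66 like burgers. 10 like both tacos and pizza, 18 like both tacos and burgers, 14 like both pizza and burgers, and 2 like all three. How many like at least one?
|A∪B∪C| = 47+46+66-10-18-14+2 = 119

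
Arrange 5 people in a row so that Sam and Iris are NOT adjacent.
Total - adjacent = 5! - (5-1)!×2 = 120 - 48 = 72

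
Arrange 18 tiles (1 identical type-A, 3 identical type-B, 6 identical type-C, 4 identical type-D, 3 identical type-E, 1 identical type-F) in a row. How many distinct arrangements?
18! / (1! × 3! × 6! × 4! × 3! × 1!) = 10291881600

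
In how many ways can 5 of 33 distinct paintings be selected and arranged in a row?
P(33,5) = 33!/(33-5)! = 28480320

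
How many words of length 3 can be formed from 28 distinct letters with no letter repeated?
P(28,3) = 28!/(28-3)! = 19656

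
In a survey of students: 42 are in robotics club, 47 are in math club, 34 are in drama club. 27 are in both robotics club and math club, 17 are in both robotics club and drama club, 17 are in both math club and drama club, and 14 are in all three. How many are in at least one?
|A∪B∪C| = 42+47+34-27-17-17+14 = 76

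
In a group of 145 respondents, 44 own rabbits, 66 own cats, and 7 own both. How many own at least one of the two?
|A∪B| = |A| + |B| - |A∩B| = 44 + 66 - 7 = 103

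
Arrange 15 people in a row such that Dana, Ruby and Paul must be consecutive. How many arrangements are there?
Treat the 3 as one block: (15-3+1)! × 3! = 6227020800 × 6 = 37362124800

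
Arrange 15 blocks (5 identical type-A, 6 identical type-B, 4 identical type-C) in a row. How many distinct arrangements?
15! / (5! × 6! × 4!) = 630630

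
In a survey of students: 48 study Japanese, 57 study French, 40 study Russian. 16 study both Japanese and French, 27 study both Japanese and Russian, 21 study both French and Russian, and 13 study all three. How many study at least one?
|A∪B∪C| = 48+57+40-16-27-21+13 = 94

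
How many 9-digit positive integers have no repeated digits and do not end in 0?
Last digit: 9 nonzero choices. First digit: 8 (nonzero, ≠last). Middle 7: P(8,7) = 40320. Total = 2903040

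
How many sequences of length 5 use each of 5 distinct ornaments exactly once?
5! = 120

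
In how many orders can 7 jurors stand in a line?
7! = 5040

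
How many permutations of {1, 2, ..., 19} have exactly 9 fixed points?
Choose the 9 fixed points C(19,9) = 92378, derange the rest: !10 = Σ_{j=0}^{10} (-1)^j·10!/j! = 3628800 - 3628800 + 1814400 - 604800 + 151200 - 30240 + 5040 - 720 + 90 - 10 + 1 = 1334961. Product = 92378 × 1334961 = 123321027258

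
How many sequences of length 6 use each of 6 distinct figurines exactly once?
6! = 720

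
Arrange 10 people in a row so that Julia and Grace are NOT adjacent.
Total - adjacent = 10! - (10-1)!×2 = 3628800 - 725760 = 2903040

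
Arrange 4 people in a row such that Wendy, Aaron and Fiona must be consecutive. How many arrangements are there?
Treat the 3 as one block: (4-3+1)! × 3! = 2 × 6 = 12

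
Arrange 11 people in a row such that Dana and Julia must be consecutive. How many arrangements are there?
Treat the 2 as one block: (11-2+1)! × 2! = 3628800 × 2 = 7257600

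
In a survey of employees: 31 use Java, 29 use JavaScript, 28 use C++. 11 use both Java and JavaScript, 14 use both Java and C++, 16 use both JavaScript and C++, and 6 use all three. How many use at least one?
|A∪B∪C| = 31+29+28-11-14-16+6 = 53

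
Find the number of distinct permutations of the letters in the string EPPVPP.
6! / (1! × 1! × 4!) = 30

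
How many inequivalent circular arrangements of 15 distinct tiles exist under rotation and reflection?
(15-1)!/2 = 87178291200/2 = 43589145600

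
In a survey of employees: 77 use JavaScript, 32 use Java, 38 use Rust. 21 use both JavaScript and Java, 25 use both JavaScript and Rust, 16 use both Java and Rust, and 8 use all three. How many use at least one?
|A∪B∪C| = 77+32+38-21-25-16+8 = 93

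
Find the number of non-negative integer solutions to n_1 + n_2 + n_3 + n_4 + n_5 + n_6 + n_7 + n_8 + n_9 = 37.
C(37+9-1, 9-1) = C(45, 8) = 215553195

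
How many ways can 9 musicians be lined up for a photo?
9! = 362880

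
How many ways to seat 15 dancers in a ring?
Circular: fix one position, arrange the rest. (15-1)! = 87178291200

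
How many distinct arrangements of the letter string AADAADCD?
8! / (4! × 1! × 3!) = 280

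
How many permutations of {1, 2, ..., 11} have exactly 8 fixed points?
Choose the 8 fixed points C(11,8) = 165, derange the rest: !3 = Σ_{j=0}^{3} (-1)^j·3!/j! = 6 - 6 + 3 - 1 = 2. Product = 165 × 2 = 330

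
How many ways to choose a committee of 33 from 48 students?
C(48,33) = 48!/(33!×15!) = 1093260079344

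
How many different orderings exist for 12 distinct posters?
12! = 479001600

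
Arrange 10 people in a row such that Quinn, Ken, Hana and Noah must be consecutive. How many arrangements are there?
Treat the 4 as one block: (10-4+1)! × 4! = 5040 × 24 = 120960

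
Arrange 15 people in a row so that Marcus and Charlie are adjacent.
Treat as block: (15-1)! × 2! = 87178291200 × 2 = 174356582400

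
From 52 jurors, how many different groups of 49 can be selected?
C(52,49) = 52!/(49!×3!) = 22100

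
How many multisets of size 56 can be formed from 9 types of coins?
C(56+9-1, 9-1) = C(64, 8) = 4426165368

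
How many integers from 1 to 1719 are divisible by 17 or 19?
⌊1719/17⌋ + ⌊1719/19⌋ - ⌊1719/323⌋ = 101 + 90 - 5 = 186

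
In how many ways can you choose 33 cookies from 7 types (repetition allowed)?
C(33+7-1, 7-1) = C(39, 6) = 3262623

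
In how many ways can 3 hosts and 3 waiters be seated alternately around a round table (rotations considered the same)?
Fix one of the hosts: (3-1)! ways for the remaining hosts, × 3! ways for the waiters = 2 × 6 = 12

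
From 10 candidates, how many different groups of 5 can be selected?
C(10,5) = 10!/(5!×5!) = 252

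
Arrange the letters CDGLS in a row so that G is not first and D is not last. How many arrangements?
By inclusion-exclusion: 5! - 2×(5-1)! + (5-2)! = 120 - 48 + 6 = 78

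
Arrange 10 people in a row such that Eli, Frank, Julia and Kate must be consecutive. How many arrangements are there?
Treat the 4 as one block: (10-4+1)! × 4! = 5040 × 24 = 120960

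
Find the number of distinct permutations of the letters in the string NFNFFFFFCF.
10! / (2! × 1! × 7!) = 360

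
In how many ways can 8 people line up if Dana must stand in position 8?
Fix one position: (8-1)! = 5040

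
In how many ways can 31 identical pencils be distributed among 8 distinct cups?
C(31+8-1, 8-1) = C(38, 7) = 12620256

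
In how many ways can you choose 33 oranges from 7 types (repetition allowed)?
C(33+7-1, 7-1) = C(39, 6) = 3262623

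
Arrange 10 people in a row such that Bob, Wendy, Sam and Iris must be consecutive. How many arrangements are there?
Treat the 4 as one block: (10-4+1)! × 4! = 5040 × 24 = 120960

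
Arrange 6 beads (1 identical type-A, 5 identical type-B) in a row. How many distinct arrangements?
6! / (1! × 5!) = 6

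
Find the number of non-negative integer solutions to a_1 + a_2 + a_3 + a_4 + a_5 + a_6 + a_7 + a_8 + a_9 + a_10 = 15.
C(15+10-1, 10-1) = C(24, 9) = 1307504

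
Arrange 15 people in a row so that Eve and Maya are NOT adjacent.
Total - adjacent = 15! - (15-1)!×2 = 1307674368000 - 174356582400 = 1133317785600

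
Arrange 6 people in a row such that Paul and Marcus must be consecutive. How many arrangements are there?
Treat the 2 as one block: (6-2+1)! × 2! = 120 × 2 = 240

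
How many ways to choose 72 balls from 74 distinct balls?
C(74,72) = 74!/(72!×2!) = 2701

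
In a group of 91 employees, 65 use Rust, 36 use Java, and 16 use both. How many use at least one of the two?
|A∪B| = |A| + |B| - |A∩B| = 65 + 36 - 16 = 85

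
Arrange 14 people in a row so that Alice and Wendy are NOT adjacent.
Total - adjacent = 14! - (14-1)!×2 = 87178291200 - 12454041600 = 74724249600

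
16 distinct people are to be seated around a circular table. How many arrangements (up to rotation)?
Circular: fix one position, arrange the rest. (16-1)! = 1307674368000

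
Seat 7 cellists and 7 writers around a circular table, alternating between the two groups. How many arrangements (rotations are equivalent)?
Fix one of the cellists: (7-1)! ways for the remaining cellists, × 7! ways for the writers = 720 × 5040 = 3628800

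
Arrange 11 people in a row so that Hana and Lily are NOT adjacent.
Total - adjacent = 11! - (11-1)!×2 = 39916800 - 7257600 = 32659200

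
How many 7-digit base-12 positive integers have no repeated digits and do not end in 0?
Last digit: 11 nonzero choices. First digit: 10 (nonzero, ≠last). Middle 5: P(10,5) = 30240. Total = 3326400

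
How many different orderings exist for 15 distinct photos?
15! = 1307674368000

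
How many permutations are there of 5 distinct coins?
5! = 120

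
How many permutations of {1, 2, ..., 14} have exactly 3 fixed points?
Choose the 3 fixed points C(14,3) = 364, derange the rest: !11 = Σ_{j=0}^{11} (-1)^j·11!/j! = 39916800 - 39916800 + 19958400 - 6652800 + 1663200 - 332640 + 55440 - 7920 + 990 - 110 + 11 - 1 = 14684570. Product = 364 × 14684570 = 5345183480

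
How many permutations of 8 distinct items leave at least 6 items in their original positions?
Exactly j fixed points: C(8,j)·!(8-j); sum over j ≥ 6 (derangement numbers via !m = (m-1)·(!(m-1) + !(m-2)): !0..!2 = 1, 0, 1). Σ_{j=6}^{8} C(8,j)·!(8-j) = C(8,6)·!2 + C(8,7)·!1 + C(8,8)·!0 = 28·1 + 8·0 + 1·1 = 29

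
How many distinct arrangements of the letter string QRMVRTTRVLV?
11! / (3! × 3! × 1! × 1! × 2! × 1!) = 554400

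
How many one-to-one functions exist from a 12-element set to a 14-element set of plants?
P(14,12) = 14!/(14-12)! = 43589145600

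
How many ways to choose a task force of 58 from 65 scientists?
C(65,58) = 65!/(58!×7!) = 696190560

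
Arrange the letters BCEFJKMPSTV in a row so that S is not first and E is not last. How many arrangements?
By inclusion-exclusion: 11! - 2×(11-1)! + (11-2)! = 39916800 - 7257600 + 362880 = 33022080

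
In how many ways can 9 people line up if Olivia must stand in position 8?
Fix one position: (9-1)! = 40320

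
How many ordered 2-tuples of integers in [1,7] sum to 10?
Coefficient of x^10 in (x + x² + ... + x^7)^2. By inclusion-exclusion on dice exceeding 7: Σ_j (-1)^j C(2,j)·C(10-1-7j, 1) = C(2,0)·C(9,1) - C(2,1)·C(2,1) = 1·9 - 2·2 = 5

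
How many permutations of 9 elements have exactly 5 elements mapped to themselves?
Choose the 5 fixed points C(9,5) = 126, derange the rest: !4 = Σ_{j=0}^{4} (-1)^j·4!/j! = 24 - 24 + 12 - 4 + 1 = 9. Product = 126 × 9 = 1134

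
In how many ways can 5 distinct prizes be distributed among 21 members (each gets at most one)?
P(21,5) = 21!/(21-5)! = 2441880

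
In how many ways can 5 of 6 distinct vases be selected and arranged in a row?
P(6,5) = 6!/(6-5)! = 720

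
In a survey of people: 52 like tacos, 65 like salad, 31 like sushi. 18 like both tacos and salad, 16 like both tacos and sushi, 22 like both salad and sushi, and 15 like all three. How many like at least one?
|A∪B∪C| = 52+65+31-18-16-22+15 = 107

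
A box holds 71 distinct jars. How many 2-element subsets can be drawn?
C(71,2) = 71!/(2!×69!) = 2485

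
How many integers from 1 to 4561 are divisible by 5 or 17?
⌊4561/5⌋ + ⌊4561/17⌋ - ⌊4561/85⌋ = 912 + 268 - 53 = 1127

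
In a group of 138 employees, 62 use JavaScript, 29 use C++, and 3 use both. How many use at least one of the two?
|A∪B| = |A| + |B| - |A∩B| = 62 + 29 - 3 = 88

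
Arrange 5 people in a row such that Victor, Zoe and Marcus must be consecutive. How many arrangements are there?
Treat the 3 as one block: (5-3+1)! × 3! = 6 × 6 = 36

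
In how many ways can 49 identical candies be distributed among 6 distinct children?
C(49+6-1, 6-1) = C(54, 5) = 3162510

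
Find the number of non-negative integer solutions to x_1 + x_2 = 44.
C(44+2-1, 2-1) = C(45, 1) = 45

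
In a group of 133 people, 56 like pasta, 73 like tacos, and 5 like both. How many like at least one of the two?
|A∪B| = |A| + |B| - |A∩B| = 56 + 73 - 5 = 124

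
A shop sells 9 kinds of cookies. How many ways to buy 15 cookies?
C(15+9-1, 9-1) = C(23, 8) = 490314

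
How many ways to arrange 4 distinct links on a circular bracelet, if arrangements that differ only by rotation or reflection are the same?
(4-1)!/2 = 6/2 = 3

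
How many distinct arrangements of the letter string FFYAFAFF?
8! / (5! × 2! × 1!) = 168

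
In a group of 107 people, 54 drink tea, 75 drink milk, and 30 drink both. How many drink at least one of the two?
|A∪B| = |A| + |B| - |A∩B| = 54 + 75 - 30 = 99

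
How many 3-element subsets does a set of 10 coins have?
C(10,3) = 10!/(3!×7!) = 120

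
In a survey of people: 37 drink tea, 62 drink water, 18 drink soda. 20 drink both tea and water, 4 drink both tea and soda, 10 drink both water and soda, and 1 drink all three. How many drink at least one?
|A∪B∪C| = 37+62+18-20-4-10+1 = 84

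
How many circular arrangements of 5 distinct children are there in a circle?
Circular: fix one position, arrange the rest. (5-1)! = 24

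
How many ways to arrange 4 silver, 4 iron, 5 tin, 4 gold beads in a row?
17! / (4! × 4! × 5! × 4!) = 214414200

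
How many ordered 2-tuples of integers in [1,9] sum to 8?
Coefficient of x^8 in (x + x² + ... + x^9)^2. By inclusion-exclusion on dice exceeding 9: Σ_j (-1)^j C(2,j)·C(8-1-9j, 1) = C(2,0)·C(7,1) = 1·7 = 7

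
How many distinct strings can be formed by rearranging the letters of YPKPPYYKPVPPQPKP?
16! / (1! × 3! × 3! × 1! × 8!) = 14414400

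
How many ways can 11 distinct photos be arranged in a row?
11! = 39916800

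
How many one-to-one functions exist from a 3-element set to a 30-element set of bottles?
P(30,3) = 30!/(30-3)! = 24360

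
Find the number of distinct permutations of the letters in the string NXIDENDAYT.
10! / (1! × 2! × 1! × 1! × 2! × 1! × 1! × 1!) = 907200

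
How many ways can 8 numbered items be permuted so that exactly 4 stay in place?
Choose the 4 fixed points C(8,4) = 70, derange the rest: !4 = Σ_{j=0}^{4} (-1)^j·4!/j! = 24 - 24 + 12 - 4 + 1 = 9. Product = 70 × 9 = 630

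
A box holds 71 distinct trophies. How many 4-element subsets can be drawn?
C(71,4) = 71!/(4!×67!) = 971635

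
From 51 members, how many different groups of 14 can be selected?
C(51,14) = 51!/(14!×37!) = 1292706174900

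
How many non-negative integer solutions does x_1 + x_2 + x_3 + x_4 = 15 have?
C(15+4-1, 4-1) = C(18, 3) = 816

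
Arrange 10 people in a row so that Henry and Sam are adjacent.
Treat as block: (10-1)! × 2! = 362880 × 2 = 725760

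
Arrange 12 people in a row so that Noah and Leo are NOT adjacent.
Total - adjacent = 12! - (12-1)!×2 = 479001600 - 79833600 = 399168000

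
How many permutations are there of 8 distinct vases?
8! = 40320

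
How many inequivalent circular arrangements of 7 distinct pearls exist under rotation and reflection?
(7-1)!/2 = 720/2 = 360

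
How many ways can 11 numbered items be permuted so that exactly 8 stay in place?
Choose the 8 fixed points C(11,8) = 165, derange the rest: !3 = Σ_{j=0}^{3} (-1)^j·3!/j! = 6 - 6 + 3 - 1 = 2. Product = 165 × 2 = 330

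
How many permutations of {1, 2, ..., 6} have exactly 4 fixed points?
Choose the 4 fixed points C(6,4) = 15, derange the rest: !2 = Σ_{j=0}^{2} (-1)^j·2!/j! = 2 - 2 + 1 = 1. Product = 15 × 1 = 15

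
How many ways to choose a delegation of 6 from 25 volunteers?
C(25,6) = 25!/(6!×19!) = 177100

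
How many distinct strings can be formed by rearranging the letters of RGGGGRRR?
8! / (4! × 4!) = 70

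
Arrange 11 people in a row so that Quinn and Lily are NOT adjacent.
Total - adjacent = 11! - (11-1)!×2 = 39916800 - 7257600 = 32659200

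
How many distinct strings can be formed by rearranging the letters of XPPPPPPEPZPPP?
13! / (1! × 10! × 1! × 1!) = 1716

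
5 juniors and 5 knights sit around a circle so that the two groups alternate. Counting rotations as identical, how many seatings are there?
Fix one of the juniors: (5-1)! ways for the remaining juniors, × 5! ways for the knights = 24 × 120 = 2880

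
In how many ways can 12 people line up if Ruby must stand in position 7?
Fix one position: (12-1)! = 39916800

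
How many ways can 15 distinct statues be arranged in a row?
15! = 1307674368000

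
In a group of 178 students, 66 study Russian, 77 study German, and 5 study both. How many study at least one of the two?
|A∪B| = |A| + |B| - |A∩B| = 66 + 77 - 5 = 138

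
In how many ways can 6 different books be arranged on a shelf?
6! = 720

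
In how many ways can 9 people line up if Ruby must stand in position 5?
Fix one position: (9-1)! = 40320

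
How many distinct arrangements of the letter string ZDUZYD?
6! / (2! × 1! × 2! × 1!) = 180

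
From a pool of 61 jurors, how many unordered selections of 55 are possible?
C(61,55) = 61!/(55!×6!) = 55525372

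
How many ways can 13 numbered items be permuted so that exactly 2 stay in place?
Choose the 2 fixed points C(13,2) = 78, derange the rest: !11 = Σ_{j=0}^{11} (-1)^j·11!/j! = 39916800 - 39916800 + 19958400 - 6652800 + 1663200 - 332640 + 55440 - 7920 + 990 - 110 + 11 - 1 = 14684570. Product = 78 × 14684570 = 1145396460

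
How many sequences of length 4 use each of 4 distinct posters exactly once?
4! = 24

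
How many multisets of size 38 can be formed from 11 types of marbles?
C(38+11-1, 11-1) = C(48, 10) = 6540715896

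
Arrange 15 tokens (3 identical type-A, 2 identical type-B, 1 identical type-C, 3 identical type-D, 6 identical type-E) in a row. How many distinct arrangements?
15! / (3! × 2! × 1! × 3! × 6!) = 25225200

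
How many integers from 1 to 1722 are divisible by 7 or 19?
⌊1722/7⌋ + ⌊1722/19⌋ - ⌊1722/133⌋ = 246 + 90 - 12 = 324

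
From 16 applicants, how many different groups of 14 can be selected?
C(16,14) = 16!/(14!×2!) = 120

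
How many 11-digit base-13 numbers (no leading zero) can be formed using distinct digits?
First digit: 12 choices (nonzero). Then descending: 12 × 12 × 11 × 10 × 9 × 8 × 7 × 6 × 5 × 4 × 3 = 2874009600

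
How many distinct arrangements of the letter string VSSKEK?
6! / (1! × 2! × 1! × 2!) = 180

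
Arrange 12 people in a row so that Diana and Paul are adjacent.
Treat as block: (12-1)! × 2! = 39916800 × 2 = 79833600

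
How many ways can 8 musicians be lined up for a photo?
8! = 40320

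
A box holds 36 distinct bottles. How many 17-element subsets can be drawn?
C(36,17) = 36!/(17!×19!) = 8597496600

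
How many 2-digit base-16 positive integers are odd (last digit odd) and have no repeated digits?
Last∈{1,3,5,7,9,11,13,15}. Last=0: 0. Last nonzero: 8×14×P(14,0) = 112. Total = 112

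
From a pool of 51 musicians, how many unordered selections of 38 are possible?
C(51,38) = 51!/(38!×13!) = 476260169700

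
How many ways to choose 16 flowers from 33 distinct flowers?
C(33,16) = 33!/(16!×17!) = 1166803110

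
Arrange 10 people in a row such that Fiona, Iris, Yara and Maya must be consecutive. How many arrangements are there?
Treat the 4 as one block: (10-4+1)! × 4! = 5040 × 24 = 120960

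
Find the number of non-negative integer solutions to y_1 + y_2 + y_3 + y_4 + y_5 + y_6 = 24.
C(24+6-1, 6-1) = C(29, 5) = 118755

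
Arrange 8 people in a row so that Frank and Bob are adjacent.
Treat as block: (8-1)! × 2! = 5040 × 2 = 10080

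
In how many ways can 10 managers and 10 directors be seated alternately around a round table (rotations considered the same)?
Fix one of the managers: (10-1)! ways for the remaining managers, × 10! ways for the directors = 362880 × 3628800 = 1316818944000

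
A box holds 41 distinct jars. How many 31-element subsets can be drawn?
C(41,31) = 41!/(31!×10!) = 1121099408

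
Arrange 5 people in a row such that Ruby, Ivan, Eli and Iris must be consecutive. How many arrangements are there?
Treat the 4 as one block: (5-4+1)! × 4! = 2 × 24 = 48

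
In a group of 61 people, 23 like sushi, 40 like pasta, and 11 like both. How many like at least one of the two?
|A∪B| = |A| + |B| - |A∩B| = 23 + 40 - 11 = 52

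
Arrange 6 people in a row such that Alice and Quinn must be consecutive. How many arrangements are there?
Treat the 2 as one block: (6-2+1)! × 2! = 120 × 2 = 240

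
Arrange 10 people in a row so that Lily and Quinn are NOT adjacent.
Total - adjacent = 10! - (10-1)!×2 = 3628800 - 725760 = 2903040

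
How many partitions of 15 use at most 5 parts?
By conjugation, equals partitions of 15 into parts ≤ 5. Let r_j(i) = number of partitions of i into parts ≤ j, for i = 0..15. r_1(i) = 1 for all i; r_j(i) = r_{j-1}(i) + r_j(i-j). Rows j = 2..5: ≤2: 1 1 2 2 3 3 4 4 5 5 6 6 7 7 8 8; ≤3: 1 1 2 3 4 5 7 8 10 12 14 16 19 21 24 27; ≤4: 1 1 2 3 5 6 9 11 15 18 23 27 34 39 47 54; ≤5: 1 1 2 3 5 7 10 13 18 23 30 37 47 57 70 84. r_5(15) = 84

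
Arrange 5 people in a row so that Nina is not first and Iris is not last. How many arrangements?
By inclusion-exclusion: 5! - 2×(5-1)! + (5-2)! = 120 - 48 + 6 = 78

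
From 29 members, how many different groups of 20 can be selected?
C(29,20) = 29!/(20!×9!) = 10015005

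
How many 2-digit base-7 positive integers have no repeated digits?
First digit: 6 choices (nonzero). Then descending: 6 × 6 = 36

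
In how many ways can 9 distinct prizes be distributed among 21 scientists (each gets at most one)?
P(21,9) = 21!/(21-9)! = 106661318400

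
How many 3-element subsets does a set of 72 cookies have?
C(72,3) = 72!/(3!×69!) = 59640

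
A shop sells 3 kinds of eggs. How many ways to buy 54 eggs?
C(54+3-1, 3-1) = C(56, 2) = 1540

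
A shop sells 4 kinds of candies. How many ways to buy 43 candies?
C(43+4-1, 4-1) = C(46, 3) = 15180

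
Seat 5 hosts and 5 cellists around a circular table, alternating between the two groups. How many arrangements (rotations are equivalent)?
Fix one of the hosts: (5-1)! ways for the remaining hosts, × 5! ways for the cellists = 24 × 120 = 2880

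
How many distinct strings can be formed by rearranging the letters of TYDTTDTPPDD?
11! / (4! × 4! × 2! × 1!) = 34650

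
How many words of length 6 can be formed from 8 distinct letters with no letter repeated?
P(8,6) = 8!/(8-6)! = 20160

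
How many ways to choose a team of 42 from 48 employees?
C(48,42) = 48!/(42!×6!) = 12271512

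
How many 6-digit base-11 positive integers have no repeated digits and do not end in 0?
Last digit: 10 nonzero choices. First digit: 9 (nonzero, ≠last). Middle 4: P(9,4) = 3024. Total = 272160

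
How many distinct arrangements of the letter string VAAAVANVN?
9! / (2! × 3! × 4!) = 1260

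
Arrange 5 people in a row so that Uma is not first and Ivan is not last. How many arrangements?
By inclusion-exclusion: 5! - 2×(5-1)! + (5-2)! = 120 - 48 + 6 = 78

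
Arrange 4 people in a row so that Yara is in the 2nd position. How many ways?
Fix one position: (4-1)! = 6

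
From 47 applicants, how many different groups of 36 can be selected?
C(47,36) = 47!/(36!×11!) = 17417133617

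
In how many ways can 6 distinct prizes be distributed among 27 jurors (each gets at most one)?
P(27,6) = 27!/(27-6)! = 213127200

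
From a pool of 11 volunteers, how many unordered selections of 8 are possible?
C(11,8) = 11!/(8!×3!) = 165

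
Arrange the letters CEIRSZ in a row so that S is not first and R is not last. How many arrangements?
By inclusion-exclusion: 6! - 2×(6-1)! + (6-2)! = 720 - 240 + 24 = 504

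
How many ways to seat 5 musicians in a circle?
Circular: fix one position, arrange the rest. (5-1)! = 24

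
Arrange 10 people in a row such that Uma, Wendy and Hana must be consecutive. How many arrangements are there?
Treat the 3 as one block: (10-3+1)! × 3! = 40320 × 6 = 241920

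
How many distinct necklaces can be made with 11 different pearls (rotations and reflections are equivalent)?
(11-1)!/2 = 3628800/2 = 1814400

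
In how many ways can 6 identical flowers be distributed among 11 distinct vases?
C(6+11-1, 11-1) = C(16, 10) = 8008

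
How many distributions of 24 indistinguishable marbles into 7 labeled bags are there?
C(24+7-1, 7-1) = C(30, 6) = 593775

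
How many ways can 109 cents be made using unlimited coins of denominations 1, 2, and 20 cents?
Coefficient of x^109 in 1/(1-x^1) · 1/(1-x^2) · 1/(1-x^20). Case on j = number of 20-cent coins (j = 0..5); remainder r = 109 - 20j is made from {1,2} in ⌊r/2⌋+1 ways. r = 109, 89, 69, 49, 29, 9 → 55 + 45 + 35 + 25 + 15 + 5 = 180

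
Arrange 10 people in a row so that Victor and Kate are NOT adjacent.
Total - adjacent = 10! - (10-1)!×2 = 3628800 - 725760 = 2903040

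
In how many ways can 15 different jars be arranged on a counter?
15! = 1307674368000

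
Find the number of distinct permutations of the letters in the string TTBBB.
5! / (3! × 2!) = 10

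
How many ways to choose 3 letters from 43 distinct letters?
C(43,3) = 43!/(3!×40!) = 12341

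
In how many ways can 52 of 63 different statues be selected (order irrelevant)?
C(63,52) = 63!/(52!×11!) = 615790256823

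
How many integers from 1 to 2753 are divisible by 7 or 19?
⌊2753/7⌋ + ⌊2753/19⌋ - ⌊2753/133⌋ = 393 + 144 - 20 = 517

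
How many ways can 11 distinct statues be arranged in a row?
11! = 39916800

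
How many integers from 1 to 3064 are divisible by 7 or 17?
⌊3064/7⌋ + ⌊3064/17⌋ - ⌊3064/119⌋ = 437 + 180 - 25 = 592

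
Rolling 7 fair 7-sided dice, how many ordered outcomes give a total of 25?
Coefficient of x^25 in (x + x² + ... + x^7)^7. By inclusion-exclusion on dice exceeding 7: Σ_j (-1)^j C(7,j)·C(25-1-7j, 6) = C(7,0)·C(24,6) - C(7,1)·C(17,6) + C(7,2)·C(10,6) = 1·134596 - 7·12376 + 21·210 = 52374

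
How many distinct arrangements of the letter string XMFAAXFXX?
9! / (2! × 1! × 2! × 4!) = 3780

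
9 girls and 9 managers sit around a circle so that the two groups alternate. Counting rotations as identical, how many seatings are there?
Fix one of the girls: (9-1)! ways for the remaining girls, × 9! ways for the managers = 40320 × 362880 = 14631321600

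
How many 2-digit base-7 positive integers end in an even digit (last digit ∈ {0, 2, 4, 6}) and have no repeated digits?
Last∈{0,2,4,6}. Last=0: 6. Last nonzero: 3×5×P(5,0) = 15. Total = 21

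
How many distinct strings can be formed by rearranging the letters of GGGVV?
5! / (3! × 2!) = 10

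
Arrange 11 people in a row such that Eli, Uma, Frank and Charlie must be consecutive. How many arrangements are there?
Treat the 4 as one block: (11-4+1)! × 4! = 40320 × 24 = 967680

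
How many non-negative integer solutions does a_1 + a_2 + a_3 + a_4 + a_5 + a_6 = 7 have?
C(7+6-1, 6-1) = C(12, 5) = 792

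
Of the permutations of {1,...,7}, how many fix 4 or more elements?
Exactly j fixed points: C(7,j)·!(7-j); sum over j ≥ 4 (derangement numbers via !m = (m-1)·(!(m-1) + !(m-2)): !0..!3 = 1, 0, 1, 2). Σ_{j=4}^{7} C(7,j)·!(7-j) = C(7,4)·!3 + C(7,5)·!2 + C(7,6)·!1 + C(7,7)·!0 = 35·2 + 21·1 + 7·0 + 1·1 = 92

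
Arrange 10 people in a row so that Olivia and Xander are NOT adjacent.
Total - adjacent = 10! - (10-1)!×2 = 3628800 - 725760 = 2903040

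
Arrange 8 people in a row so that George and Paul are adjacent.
Treat as block: (8-1)! × 2! = 5040 × 2 = 10080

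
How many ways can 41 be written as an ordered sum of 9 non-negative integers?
C(41+9-1, 9-1) = C(49, 8) = 450978066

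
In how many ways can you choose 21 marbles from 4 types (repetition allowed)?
C(21+4-1, 4-1) = C(24, 3) = 2024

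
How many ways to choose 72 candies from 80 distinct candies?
C(80,72) = 80!/(72!×8!) = 28987537150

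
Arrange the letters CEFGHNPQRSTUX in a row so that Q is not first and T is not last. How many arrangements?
By inclusion-exclusion: 13! - 2×(13-1)! + (13-2)! = 6227020800 - 958003200 + 39916800 = 5308934400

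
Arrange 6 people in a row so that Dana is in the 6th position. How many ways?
Fix one position: (6-1)! = 120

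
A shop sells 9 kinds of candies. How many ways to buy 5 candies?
C(5+9-1, 9-1) = C(13, 8) = 1287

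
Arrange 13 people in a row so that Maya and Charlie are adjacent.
Treat as block: (13-1)! × 2! = 479001600 × 2 = 958003200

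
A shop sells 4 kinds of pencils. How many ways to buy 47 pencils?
C(47+4-1, 4-1) = C(50, 3) = 19600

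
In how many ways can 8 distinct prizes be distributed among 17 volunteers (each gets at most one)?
P(17,8) = 17!/(17-8)! = 980179200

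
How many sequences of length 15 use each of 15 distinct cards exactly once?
15! = 1307674368000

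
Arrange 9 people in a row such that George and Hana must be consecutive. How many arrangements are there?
Treat the 2 as one block: (9-2+1)! × 2! = 40320 × 2 = 80640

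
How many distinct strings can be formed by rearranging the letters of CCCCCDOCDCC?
11! / (1! × 8! × 2!) = 495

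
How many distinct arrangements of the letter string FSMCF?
5! / (1! × 1! × 2! × 1!) = 60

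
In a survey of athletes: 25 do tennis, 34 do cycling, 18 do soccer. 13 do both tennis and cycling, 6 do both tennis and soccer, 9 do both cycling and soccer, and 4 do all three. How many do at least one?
|A∪B∪C| = 25+34+18-13-6-9+4 = 53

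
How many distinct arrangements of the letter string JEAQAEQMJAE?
11! / (2! × 1! × 2! × 3! × 3!) = 277200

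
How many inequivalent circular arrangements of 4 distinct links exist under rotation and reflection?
(4-1)!/2 = 6/2 = 3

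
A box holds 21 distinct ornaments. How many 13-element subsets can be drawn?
C(21,13) = 21!/(13!×8!) = 203490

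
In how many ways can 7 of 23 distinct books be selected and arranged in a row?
P(23,7) = 23!/(23-7)! = 1235591280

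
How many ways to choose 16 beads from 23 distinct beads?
C(23,16) = 23!/(16!×7!) = 245157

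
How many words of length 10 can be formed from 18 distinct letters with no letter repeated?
P(18,10) = 18!/(18-10)! = 158789030400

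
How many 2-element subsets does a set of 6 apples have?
C(6,2) = 6!/(2!×4!) = 15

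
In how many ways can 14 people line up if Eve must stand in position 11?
Fix one position: (14-1)! = 6227020800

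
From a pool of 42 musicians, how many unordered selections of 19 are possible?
C(42,19) = 42!/(19!×23!) = 446775310800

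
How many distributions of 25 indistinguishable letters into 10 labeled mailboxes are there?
C(25+10-1, 10-1) = C(34, 9) = 52451256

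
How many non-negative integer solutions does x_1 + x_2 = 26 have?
C(26+2-1, 2-1) = C(27, 1) = 27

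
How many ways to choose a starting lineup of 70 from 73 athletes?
C(73,70) = 73!/(70!×3!) = 62196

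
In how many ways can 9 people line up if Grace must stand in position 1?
Fix one position: (9-1)! = 40320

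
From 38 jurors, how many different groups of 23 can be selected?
C(38,23) = 38!/(23!×15!) = 15471286560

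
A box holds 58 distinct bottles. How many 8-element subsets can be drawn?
C(58,8) = 58!/(8!×50!) = 1916797311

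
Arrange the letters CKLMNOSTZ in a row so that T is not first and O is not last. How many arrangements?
By inclusion-exclusion: 9! - 2×(9-1)! + (9-2)! = 362880 - 80640 + 5040 = 287280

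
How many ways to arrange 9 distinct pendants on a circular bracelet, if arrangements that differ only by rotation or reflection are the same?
(9-1)!/2 = 40320/2 = 20160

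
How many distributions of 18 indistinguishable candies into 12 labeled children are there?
C(18+12-1, 12-1) = C(29, 11) = 34597290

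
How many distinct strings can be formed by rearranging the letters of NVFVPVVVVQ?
10! / (1! × 1! × 1! × 6! × 1!) = 5040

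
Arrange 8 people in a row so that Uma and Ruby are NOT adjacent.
Total - adjacent = 8! - (8-1)!×2 = 40320 - 10080 = 30240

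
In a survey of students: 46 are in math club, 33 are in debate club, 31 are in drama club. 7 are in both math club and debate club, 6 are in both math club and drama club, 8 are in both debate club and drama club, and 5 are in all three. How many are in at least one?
|A∪B∪C| = 46+33+31-7-6-8+5 = 94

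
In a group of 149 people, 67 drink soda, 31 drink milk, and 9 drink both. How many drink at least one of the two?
|A∪B| = |A| + |B| - |A∩B| = 67 + 31 - 9 = 89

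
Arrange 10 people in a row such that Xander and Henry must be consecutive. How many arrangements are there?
Treat the 2 as one block: (10-2+1)! × 2! = 362880 × 2 = 725760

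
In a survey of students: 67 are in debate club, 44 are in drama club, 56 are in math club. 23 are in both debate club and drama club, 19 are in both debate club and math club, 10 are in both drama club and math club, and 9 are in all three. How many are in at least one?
|A∪B∪C| = 67+44+56-23-19-10+9 = 124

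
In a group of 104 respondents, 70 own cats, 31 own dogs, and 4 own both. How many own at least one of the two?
|A∪B| = |A| + |B| - |A∩B| = 70 + 31 - 4 = 97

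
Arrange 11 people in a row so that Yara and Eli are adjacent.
Treat as block: (11-1)! × 2! = 3628800 × 2 = 7257600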